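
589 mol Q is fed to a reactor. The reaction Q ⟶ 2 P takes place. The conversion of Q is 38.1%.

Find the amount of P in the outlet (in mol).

449 mol

Q reacted = 0.381 × 589 = 224.4 mol; ν_Q = −1, so ξ = 224.4/1 = 224.4 mol.
Outlet amounts (n = n₀ + ν ξ):
  Q: 589 − 1(224.4) = 364.6
  P: 0 + 2(224.4) = 448.8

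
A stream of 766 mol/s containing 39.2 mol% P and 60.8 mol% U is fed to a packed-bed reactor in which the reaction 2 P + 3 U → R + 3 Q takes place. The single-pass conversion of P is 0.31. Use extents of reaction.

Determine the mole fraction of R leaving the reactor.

P reacted = 0.31 × 300.3 = 93.08 mol/s; ν_P = −2, so ξ = 93.08/2 = 46.54 mol/s.
Outlet amounts (n = n₀ + ν ξ):
  P: 300.3 − 2(46.54) = 207.2
  U: 465.7 − 3(46.54) = 326.1
  R: 0 + 1(46.54) = 46.54
  Q: 0 + 3(46.54) = 139.6
Total out = 719.5 mol/s; y_R = 46.54 / 719.5 = 0.06469.

0.0647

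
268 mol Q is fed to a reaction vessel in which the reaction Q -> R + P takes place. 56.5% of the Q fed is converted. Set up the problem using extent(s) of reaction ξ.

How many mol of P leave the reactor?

Q reacted = 0.565 × 268 = 151.4 mol; ν_Q = −1, so ξ = 151.4/1 = 151.4 mol.
Outlet amounts (n = n₀ + ν ξ):
  Q: 268 − 1(151.4) = 116.6
  R: 0 + 1(151.4) = 151.4
  P: 0 + 1(151.4) = 151.4

151 mol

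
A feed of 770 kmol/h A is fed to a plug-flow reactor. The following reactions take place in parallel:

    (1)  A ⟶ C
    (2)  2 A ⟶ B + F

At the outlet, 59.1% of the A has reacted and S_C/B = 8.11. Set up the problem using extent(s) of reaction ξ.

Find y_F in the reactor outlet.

Conversion of A: A consumed = 0.591 × 770 = 455.1 kmol/h = 1ξ₁ + 2ξ₂.
Selectivity: 1ξ₁ / (1ξ₂) = 8.11 → ξ₁ = 8.11 ξ₂.
Substitute: (1·8.11 + 2) ξ₂ = 455.1 → ξ₂ = 45.01 kmol/h, ξ₁ = 365 kmol/h.
Outlet amounts (n = n₀ + Σ ν·ξ):
  A: 770 − 1(365) − 2(45.01) = 314.9
  C: 0 + 1(365) = 365
  B: 0 + 1(45.01) = 45.01
  F: 0 + 1(45.01) = 45.01
Total out = 770 kmol/h; y_F = 45.01 / 770 = 0.05846.

0.0585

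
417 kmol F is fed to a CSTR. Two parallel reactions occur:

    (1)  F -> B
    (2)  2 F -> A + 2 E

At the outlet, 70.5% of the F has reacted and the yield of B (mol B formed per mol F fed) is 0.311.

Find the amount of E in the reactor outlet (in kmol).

164 kmol

Yield of B: 1ξ₁ / 417 = 0.311 → ξ₁ = 129.7 kmol.
Conversion of F: 1ξ₁ + 2ξ₂ = 0.705 × 417 = 294 → ξ₂ = 82.15 kmol.
Outlet amounts (n = n₀ + Σ ν·ξ):
  F: 417 − 1(129.7) − 2(82.15) = 123
  B: 0 + 1(129.7) = 129.7
  A: 0 + 1(82.15) = 82.15
  E: 0 + 2(82.15) = 164.3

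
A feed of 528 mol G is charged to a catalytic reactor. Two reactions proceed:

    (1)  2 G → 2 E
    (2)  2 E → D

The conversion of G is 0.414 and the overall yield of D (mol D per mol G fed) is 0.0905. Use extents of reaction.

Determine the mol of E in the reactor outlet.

123 mol

Conversion of G: G consumed = 2ξ₁ = 0.414 × 528 → ξ₁ = 109.3 mol.
Yield of D: 1ξ₂ / 528 = 0.0905 → ξ₂ = 47.78 mol.
Outlet amounts (n = n₀ + Σ ν·ξ):
  G: 528 − 2(109.3) = 309.4
  E: 0 + 2(109.3) − 2(47.78) = 123
  D: 0 + 1(47.78) = 47.78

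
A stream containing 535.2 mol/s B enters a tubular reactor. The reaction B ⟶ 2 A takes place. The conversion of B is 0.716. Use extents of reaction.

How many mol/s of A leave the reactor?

B reacted = 0.716 × 535.2 = 383.2 mol/s; ν_B = −1, so ξ = 383.2/1 = 383.2 mol/s.
Outlet amounts (n = n₀ + ν ξ):
  B: 535.2 − 1(383.2) = 152
  A: 0 + 2(383.2) = 766.4

766 mol/s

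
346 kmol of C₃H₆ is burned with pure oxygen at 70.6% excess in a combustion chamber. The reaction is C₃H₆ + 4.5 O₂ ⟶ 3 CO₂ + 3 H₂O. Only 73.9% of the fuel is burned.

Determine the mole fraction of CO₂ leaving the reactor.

Stoichiometric O₂ = 4.5 × 346 = 1557 kmol; O₂ fed = 1557 × 1.706 = 2656 kmol.
Fuel reacted = 0.739 × 346 → ξ = 255.7 kmol.
Outlet (n = n₀ + ν ξ):
  C₃H₆: 346 − 1(255.7) = 90.31
  O₂: 2656 − 4.5(255.7) = 1506
  CO₂: 0 + 3(255.7) = 767.1
  H₂O: 0 + 3(255.7) = 767.1
Total out = 3130 kmol; y_CO₂ = 767.1 / 3130 = 0.2451.

0.245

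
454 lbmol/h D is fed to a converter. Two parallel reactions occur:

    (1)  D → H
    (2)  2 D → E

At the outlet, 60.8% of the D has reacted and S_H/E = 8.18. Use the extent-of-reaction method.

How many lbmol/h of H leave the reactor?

Conversion of D: D consumed = 0.608 × 454 = 276 lbmol/h = 1ξ₁ + 2ξ₂.
Selectivity: 1ξ₁ / (1ξ₂) = 8.18 → ξ₁ = 8.18 ξ₂.
Substitute: (1·8.18 + 2) ξ₂ = 276 → ξ₂ = 27.12 lbmol/h, ξ₁ = 221.8 lbmol/h.
Outlet amounts (n = n₀ + Σ ν·ξ):
  D: 454 − 1(221.8) − 2(27.12) = 178
  H: 0 + 1(221.8) = 221.8
  E: 0 + 1(27.12) = 27.12

222 lbmol/h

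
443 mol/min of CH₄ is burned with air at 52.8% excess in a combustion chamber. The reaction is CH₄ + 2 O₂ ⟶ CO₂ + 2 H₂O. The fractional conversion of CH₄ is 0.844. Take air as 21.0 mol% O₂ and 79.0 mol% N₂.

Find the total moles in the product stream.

Stoichiometric O₂ = 2 × 443 = 886 mol/min; O₂ fed = 886 × 1.528 = 1354 mol/min.
N₂ fed = 1354 × 79/21 = 5093 mol/min.
Fuel reacted = 0.844 × 443 → ξ = 373.9 mol/min.
Outlet (n = n₀ + ν ξ):
  CH₄: 443 − 1(373.9) = 69.11
  O₂: 1354 − 2(373.9) = 606
  N₂: 5093 (inert)
  CO₂: 0 + 1(373.9) = 373.9
  H₂O: 0 + 2(373.9) = 747.8
Total out = 69.11 + 606 + 5093 + 373.9 + 747.8 = 6890 mol/min.

6890 mol/min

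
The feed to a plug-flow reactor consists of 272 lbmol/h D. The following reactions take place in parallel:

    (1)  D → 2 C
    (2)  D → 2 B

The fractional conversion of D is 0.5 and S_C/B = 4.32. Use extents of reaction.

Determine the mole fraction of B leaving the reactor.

0.125

Conversion of D: D consumed = 0.5 × 272 = 136 lbmol/h = 1ξ₁ + 1ξ₂.
Selectivity: 2ξ₁ / (2ξ₂) = 4.32 → ξ₁ = 4.32 ξ₂.
Substitute: (1·4.32 + 1) ξ₂ = 136 → ξ₂ = 25.56 lbmol/h, ξ₁ = 110.4 lbmol/h.
Outlet amounts (n = n₀ + Σ ν·ξ):
  D: 272 − 1(110.4) − 1(25.56) = 136
  C: 0 + 2(110.4) = 220.9
  B: 0 + 2(25.56) = 51.13
Total out = 408 lbmol/h; y_B = 51.13 / 408 = 0.1253.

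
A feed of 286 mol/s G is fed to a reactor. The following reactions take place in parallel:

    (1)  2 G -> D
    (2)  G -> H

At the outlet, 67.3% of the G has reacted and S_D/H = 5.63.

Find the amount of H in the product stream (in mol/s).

Conversion of G: G consumed = 0.673 × 286 = 192.5 mol/s = 2ξ₁ + 1ξ₂.
Selectivity: 1ξ₁ / (1ξ₂) = 5.63 → ξ₁ = 5.63 ξ₂.
Substitute: (2·5.63 + 1) ξ₂ = 192.5 → ξ₂ = 15.7 mol/s, ξ₁ = 88.39 mol/s.
Outlet amounts (n = n₀ + Σ ν·ξ):
  G: 286 − 2(88.39) − 1(15.7) = 93.52
  D: 0 + 1(88.39) = 88.39
  H: 0 + 1(15.7) = 15.7

15.7 mol/s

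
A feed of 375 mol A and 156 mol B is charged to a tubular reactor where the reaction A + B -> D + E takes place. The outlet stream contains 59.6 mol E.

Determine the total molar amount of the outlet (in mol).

531 mol

For E: n = n₀ + 1ξ → 59.6 = 0 + 1ξ, giving ξ = 59.6 mol.
Outlet amounts (n = n₀ + ν ξ):
  A: 375 − 1(59.6) = 315.4
  B: 156 − 1(59.6) = 96.4
  D: 0 + 1(59.6) = 59.6
  E: 0 + 1(59.6) = 59.6
Total out = 315.4 + 96.4 + 59.6 + 59.6 = 531 mol.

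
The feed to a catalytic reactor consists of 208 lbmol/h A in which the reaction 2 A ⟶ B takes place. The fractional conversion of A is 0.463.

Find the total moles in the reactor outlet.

160 lbmol/h

A reacted = 0.463 × 208 = 96.3 lbmol/h; ν_A = −2, so ξ = 96.3/2 = 48.15 lbmol/h.
Outlet amounts (n = n₀ + ν ξ):
  A: 208 − 2(48.15) = 111.7
  B: 0 + 1(48.15) = 48.15
Total out = 111.7 + 48.15 = 159.8 lbmol/h.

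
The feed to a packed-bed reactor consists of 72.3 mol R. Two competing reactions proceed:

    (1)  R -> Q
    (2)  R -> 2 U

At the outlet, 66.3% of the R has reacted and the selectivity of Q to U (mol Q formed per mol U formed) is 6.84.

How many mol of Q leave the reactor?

44.7 mol

Conversion of R: R consumed = 0.663 × 72.3 = 47.93 mol = 1ξ₁ + 1ξ₂.
Selectivity: 1ξ₁ / (2ξ₂) = 6.84 → ξ₁ = 13.68 ξ₂.
Substitute: (1·13.68 + 1) ξ₂ = 47.93 → ξ₂ = 3.265 mol, ξ₁ = 44.67 mol.
Outlet amounts (n = n₀ + Σ ν·ξ):
  R: 72.3 − 1(44.67) − 1(3.265) = 24.37
  Q: 0 + 1(44.67) = 44.67
  U: 0 + 2(3.265) = 6.531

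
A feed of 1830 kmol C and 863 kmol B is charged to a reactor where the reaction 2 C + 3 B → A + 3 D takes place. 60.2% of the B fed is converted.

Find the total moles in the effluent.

2520 kmol

B reacted = 0.602 × 863 = 519.5 kmol; ν_B = −3, so ξ = 519.5/3 = 173.2 kmol.
Outlet amounts (n = n₀ + ν ξ):
  C: 1830 − 2(173.2) = 1484
  B: 863 − 3(173.2) = 343.5
  A: 0 + 1(173.2) = 173.2
  D: 0 + 3(173.2) = 519.5
Total out = 1484 + 343.5 + 173.2 + 519.5 = 2520 kmol.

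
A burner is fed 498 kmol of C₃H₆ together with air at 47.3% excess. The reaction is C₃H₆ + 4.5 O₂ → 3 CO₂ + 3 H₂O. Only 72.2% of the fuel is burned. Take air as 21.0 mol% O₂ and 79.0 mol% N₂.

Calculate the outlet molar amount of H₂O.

Stoichiometric O₂ = 4.5 × 498 = 2241 kmol; O₂ fed = 2241 × 1.473 = 3301 kmol.
N₂ fed = 3301 × 79/21 = 12420 kmol.
Fuel reacted = 0.722 × 498 → ξ = 359.6 kmol.
Outlet (n = n₀ + ν ξ):
  C₃H₆: 498 − 1(359.6) = 138.4
  O₂: 3301 − 4.5(359.6) = 1683
  N₂: 12420 (inert)
  CO₂: 0 + 3(359.6) = 1079
  H₂O: 0 + 3(359.6) = 1079

1080 kmol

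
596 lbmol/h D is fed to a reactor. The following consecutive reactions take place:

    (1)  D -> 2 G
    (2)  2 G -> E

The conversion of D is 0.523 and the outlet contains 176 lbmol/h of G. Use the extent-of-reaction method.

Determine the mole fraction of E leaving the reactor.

0.327

Conversion of D: D consumed = 1ξ₁ = 0.523 × 596 → ξ₁ = 311.7 lbmol/h.
G balance: n_G = 0 + 2ξ₁ − 2ξ₂ = 176 → ξ₂ = (2·311.7 − 176)/2 = 223.7 lbmol/h.
Outlet amounts (n = n₀ + Σ ν·ξ):
  D: 596 − 1(311.7) = 284.3
  G: 0 + 2(311.7) − 2(223.7) = 176
  E: 0 + 1(223.7) = 223.7
Total out = 684 lbmol/h; y_E = 223.7 / 684 = 0.3271.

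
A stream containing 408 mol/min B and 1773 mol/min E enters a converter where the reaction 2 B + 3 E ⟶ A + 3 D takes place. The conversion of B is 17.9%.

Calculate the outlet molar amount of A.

36.5 mol/min

B reacted = 0.179 × 408 = 73.03 mol/min; ν_B = −2, so ξ = 73.03/2 = 36.52 mol/min.
Outlet amounts (n = n₀ + ν ξ):
  B: 408 − 2(36.52) = 335
  E: 1773 − 3(36.52) = 1663
  A: 0 + 1(36.52) = 36.52
  D: 0 + 3(36.52) = 109.5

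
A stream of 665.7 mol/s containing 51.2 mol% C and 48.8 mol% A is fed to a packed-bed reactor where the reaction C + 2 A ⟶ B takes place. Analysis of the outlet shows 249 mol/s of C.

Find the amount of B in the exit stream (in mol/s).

For C: n = n₀ − 1ξ → 249 = 340.8 − 1ξ, giving ξ = 91.84 mol/s.
Outlet amounts (n = n₀ + ν ξ):
  C: 340.8 − 1(91.84) = 249
  A: 324.9 − 2(91.84) = 141.2
  B: 0 + 1(91.84) = 91.84

91.8 mol/s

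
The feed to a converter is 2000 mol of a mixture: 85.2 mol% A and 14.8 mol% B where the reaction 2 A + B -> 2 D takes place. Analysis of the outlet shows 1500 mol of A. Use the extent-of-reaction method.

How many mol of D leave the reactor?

For A: n = n₀ − 2ξ → 1500 = 1704 − 2ξ, giving ξ = 102 mol.
Outlet amounts (n = n₀ + ν ξ):
  A: 1704 − 2(102) = 1500
  B: 296 − 1(102) = 194
  D: 0 + 2(102) = 204

204 mol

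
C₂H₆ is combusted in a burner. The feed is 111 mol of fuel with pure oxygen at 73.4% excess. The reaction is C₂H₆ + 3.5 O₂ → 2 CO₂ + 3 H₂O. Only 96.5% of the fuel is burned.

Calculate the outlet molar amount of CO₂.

214 mol

Stoichiometric O₂ = 3.5 × 111 = 388.5 mol; O₂ fed = 388.5 × 1.734 = 673.7 mol.
Fuel reacted = 0.965 × 111 → ξ = 107.1 mol.
Outlet (n = n₀ + ν ξ):
  C₂H₆: 111 − 1(107.1) = 3.885
  O₂: 673.7 − 3.5(107.1) = 298.8
  CO₂: 0 + 2(107.1) = 214.2
  H₂O: 0 + 3(107.1) = 321.3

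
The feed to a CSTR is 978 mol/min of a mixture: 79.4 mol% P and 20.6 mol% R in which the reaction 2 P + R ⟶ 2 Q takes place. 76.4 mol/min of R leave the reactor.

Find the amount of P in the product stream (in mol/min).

526 mol/min

For R: n = n₀ − 1ξ → 76.4 = 201.5 − 1ξ, giving ξ = 125.1 mol/min.
Outlet amounts (n = n₀ + ν ξ):
  P: 776.5 − 2(125.1) = 526.4
  R: 201.5 − 1(125.1) = 76.4
  Q: 0 + 2(125.1) = 250.1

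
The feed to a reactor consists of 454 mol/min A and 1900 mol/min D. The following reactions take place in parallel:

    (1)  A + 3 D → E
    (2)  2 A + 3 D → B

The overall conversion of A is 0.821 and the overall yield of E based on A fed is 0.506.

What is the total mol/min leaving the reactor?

1380 mol/min

Yield of E: 1ξ₁ / 454 = 0.506 → ξ₁ = 229.7 mol/min.
Conversion of A: 1ξ₁ + 2ξ₂ = 0.821 × 454 = 372.7 → ξ₂ = 71.5 mol/min.
Outlet amounts (n = n₀ + Σ ν·ξ):
  A: 454 − 1(229.7) − 2(71.5) = 81.27
  D: 1900 − 3(229.7) − 3(71.5) = 996.3
  E: 0 + 1(229.7) = 229.7
  B: 0 + 1(71.5) = 71.5
Total out = 81.27 + 996.3 + 229.7 + 71.5 = 1379 mol/min.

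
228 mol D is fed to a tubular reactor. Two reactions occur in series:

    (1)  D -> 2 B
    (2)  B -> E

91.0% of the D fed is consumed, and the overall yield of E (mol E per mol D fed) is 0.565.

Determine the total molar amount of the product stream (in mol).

435 mol

Conversion of D: D consumed = 1ξ₁ = 0.91 × 228 → ξ₁ = 207.5 mol.
Yield of E: 1ξ₂ / 228 = 0.565 → ξ₂ = 128.8 mol.
Outlet amounts (n = n₀ + Σ ν·ξ):
  D: 228 − 1(207.5) = 20.52
  B: 0 + 2(207.5) − 1(128.8) = 286.1
  E: 0 + 1(128.8) = 128.8
Total out = 20.52 + 286.1 + 128.8 = 435.5 mol.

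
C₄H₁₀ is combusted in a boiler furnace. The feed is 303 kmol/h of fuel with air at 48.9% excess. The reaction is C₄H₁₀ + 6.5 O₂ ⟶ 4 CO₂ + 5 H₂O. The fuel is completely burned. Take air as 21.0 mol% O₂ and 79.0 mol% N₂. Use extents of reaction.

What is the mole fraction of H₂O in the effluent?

0.103

Stoichiometric O₂ = 6.5 × 303 = 1970 kmol/h; O₂ fed = 1970 × 1.489 = 2933 kmol/h.
N₂ fed = 2933 × 79/21 = 11030 kmol/h.
Fuel reacted = 1 × 303 → ξ = 303 kmol/h.
Outlet (n = n₀ + ν ξ):
  C₄H₁₀: 303 − 1(303) = 0
  O₂: 2933 − 6.5(303) = 963.1
  N₂: 11030 (inert)
  CO₂: 0 + 4(303) = 1212
  H₂O: 0 + 5(303) = 1515
Total out = 14720 kmol/h; y_H₂O = 1515 / 14720 = 0.1029.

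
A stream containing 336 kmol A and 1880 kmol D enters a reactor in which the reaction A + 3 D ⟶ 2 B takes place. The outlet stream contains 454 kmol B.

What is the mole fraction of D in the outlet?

0.68

For B: n = n₀ + 2ξ → 454 = 0 + 2ξ, giving ξ = 227 kmol.
Outlet amounts (n = n₀ + ν ξ):
  A: 336 − 1(227) = 109
  D: 1880 − 3(227) = 1199
  B: 0 + 2(227) = 454
Total out = 1762 kmol; y_D = 1199 / 1762 = 0.6805.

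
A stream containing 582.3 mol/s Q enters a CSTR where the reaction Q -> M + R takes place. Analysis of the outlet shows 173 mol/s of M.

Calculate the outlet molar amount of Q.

409 mol/s

For M: n = n₀ + 1ξ → 173 = 0 + 1ξ, giving ξ = 173 mol/s.
Outlet amounts (n = n₀ + ν ξ):
  Q: 582.3 − 1(173) = 409.3
  M: 0 + 1(173) = 173
  R: 0 + 1(173) = 173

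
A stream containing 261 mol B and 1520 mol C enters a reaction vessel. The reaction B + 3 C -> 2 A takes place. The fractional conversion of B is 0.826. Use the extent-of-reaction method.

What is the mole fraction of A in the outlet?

0.319

B reacted = 0.826 × 261 = 215.6 mol; ν_B = −1, so ξ = 215.6/1 = 215.6 mol.
Outlet amounts (n = n₀ + ν ξ):
  B: 261 − 1(215.6) = 45.41
  C: 1520 − 3(215.6) = 873.2
  A: 0 + 2(215.6) = 431.2
Total out = 1350 mol; y_A = 431.2 / 1350 = 0.3194.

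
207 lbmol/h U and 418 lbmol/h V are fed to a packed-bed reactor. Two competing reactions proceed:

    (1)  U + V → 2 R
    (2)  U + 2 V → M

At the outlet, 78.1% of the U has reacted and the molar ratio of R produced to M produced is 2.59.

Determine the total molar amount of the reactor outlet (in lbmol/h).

484 lbmol/h

Conversion of U: U consumed = 0.781 × 207 = 161.7 lbmol/h = 1ξ₁ + 1ξ₂.
Selectivity: 2ξ₁ / (1ξ₂) = 2.59 → ξ₁ = 1.295 ξ₂.
Substitute: (1·1.295 + 1) ξ₂ = 161.7 → ξ₂ = 70.44 lbmol/h, ξ₁ = 91.22 lbmol/h.
Outlet amounts (n = n₀ + Σ ν·ξ):
  U: 207 − 1(91.22) − 1(70.44) = 45.33
  V: 418 − 1(91.22) − 2(70.44) = 185.9
  R: 0 + 2(91.22) = 182.4
  M: 0 + 1(70.44) = 70.44
Total out = 45.33 + 185.9 + 182.4 + 70.44 = 484.1 lbmol/h.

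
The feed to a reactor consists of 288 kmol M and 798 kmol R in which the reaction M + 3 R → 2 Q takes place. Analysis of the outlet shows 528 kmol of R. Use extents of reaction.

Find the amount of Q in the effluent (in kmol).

180 kmol

For R: n = n₀ − 3ξ → 528 = 798 − 3ξ, giving ξ = 90 kmol.
Outlet amounts (n = n₀ + ν ξ):
  M: 288 − 1(90) = 198
  R: 798 − 3(90) = 528
  Q: 0 + 2(90) = 180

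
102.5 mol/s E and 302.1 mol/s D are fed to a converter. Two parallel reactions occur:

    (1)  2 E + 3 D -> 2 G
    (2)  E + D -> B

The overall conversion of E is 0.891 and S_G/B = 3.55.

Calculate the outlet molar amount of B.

20.1 mol/s

Conversion of E: E consumed = 0.891 × 102.5 = 91.33 mol/s = 2ξ₁ + 1ξ₂.
Selectivity: 2ξ₁ / (1ξ₂) = 3.55 → ξ₁ = 1.775 ξ₂.
Substitute: (2·1.775 + 1) ξ₂ = 91.33 → ξ₂ = 20.07 mol/s, ξ₁ = 35.63 mol/s.
Outlet amounts (n = n₀ + Σ ν·ξ):
  E: 102.5 − 2(35.63) − 1(20.07) = 11.17
  D: 302.1 − 3(35.63) − 1(20.07) = 175.1
  G: 0 + 2(35.63) = 71.26
  B: 0 + 1(20.07) = 20.07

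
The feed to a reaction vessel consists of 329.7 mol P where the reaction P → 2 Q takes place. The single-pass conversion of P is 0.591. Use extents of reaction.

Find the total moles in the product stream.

P reacted = 0.591 × 329.7 = 194.9 mol; ν_P = −1, so ξ = 194.9/1 = 194.9 mol.
Outlet amounts (n = n₀ + ν ξ):
  P: 329.7 − 1(194.9) = 134.8
  Q: 0 + 2(194.9) = 389.7
Total out = 134.8 + 389.7 = 524.6 mol.

525 mol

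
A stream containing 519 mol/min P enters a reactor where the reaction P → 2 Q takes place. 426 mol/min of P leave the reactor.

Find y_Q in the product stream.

0.304

For P: n = n₀ − 1ξ → 426 = 519 − 1ξ, giving ξ = 93 mol/min.
Outlet amounts (n = n₀ + ν ξ):
  P: 519 − 1(93) = 426
  Q: 0 + 2(93) = 186
Total out = 612 mol/min; y_Q = 186 / 612 = 0.3039.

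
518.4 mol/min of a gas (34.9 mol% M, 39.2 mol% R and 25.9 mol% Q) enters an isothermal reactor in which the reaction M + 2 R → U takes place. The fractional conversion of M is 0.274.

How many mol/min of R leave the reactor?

104 mol/min

M reacted = 0.274 × 180.9 = 49.57 mol/min; ν_M = −1, so ξ = 49.57/1 = 49.57 mol/min.
Outlet amounts (n = n₀ + ν ξ):
  M: 180.9 − 1(49.57) = 131.3
  R: 203.2 − 2(49.57) = 104.1
  U: 0 + 1(49.57) = 49.57
  Q: 134.3 (inert)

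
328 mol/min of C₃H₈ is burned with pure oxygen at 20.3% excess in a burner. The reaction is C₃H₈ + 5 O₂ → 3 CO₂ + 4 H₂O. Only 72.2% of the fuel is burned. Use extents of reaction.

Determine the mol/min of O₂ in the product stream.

789 mol/min

Stoichiometric O₂ = 5 × 328 = 1640 mol/min; O₂ fed = 1640 × 1.203 = 1973 mol/min.
Fuel reacted = 0.722 × 328 → ξ = 236.8 mol/min.
Outlet (n = n₀ + ν ξ):
  C₃H₈: 328 − 1(236.8) = 91.18
  O₂: 1973 − 5(236.8) = 788.8
  CO₂: 0 + 3(236.8) = 710.4
  H₂O: 0 + 4(236.8) = 947.3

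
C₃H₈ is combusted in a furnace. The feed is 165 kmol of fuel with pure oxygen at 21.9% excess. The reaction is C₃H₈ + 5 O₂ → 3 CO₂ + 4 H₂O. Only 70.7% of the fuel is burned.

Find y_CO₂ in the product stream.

Stoichiometric O₂ = 5 × 165 = 825 kmol; O₂ fed = 825 × 1.219 = 1006 kmol.
Fuel reacted = 0.707 × 165 → ξ = 116.7 kmol.
Outlet (n = n₀ + ν ξ):
  C₃H₈: 165 − 1(116.7) = 48.35
  O₂: 1006 − 5(116.7) = 422.4
  CO₂: 0 + 3(116.7) = 350
  H₂O: 0 + 4(116.7) = 466.6
Total out = 1287 kmol; y_CO₂ = 350 / 1287 = 0.2719.

0.272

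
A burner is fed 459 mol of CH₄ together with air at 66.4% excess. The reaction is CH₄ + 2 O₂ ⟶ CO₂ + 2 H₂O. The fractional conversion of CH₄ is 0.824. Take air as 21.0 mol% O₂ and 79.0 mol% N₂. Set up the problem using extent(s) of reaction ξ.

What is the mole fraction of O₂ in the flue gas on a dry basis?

0.111

Stoichiometric O₂ = 2 × 459 = 918 mol; O₂ fed = 918 × 1.664 = 1528 mol.
N₂ fed = 1528 × 79/21 = 5747 mol.
Fuel reacted = 0.824 × 459 → ξ = 378.2 mol.
Outlet (n = n₀ + ν ξ):
  CH₄: 459 − 1(378.2) = 80.78
  O₂: 1528 − 2(378.2) = 771.1
  N₂: 5747 (inert)
  CO₂: 0 + 1(378.2) = 378.2
  H₂O: 0 + 2(378.2) = 756.4
Dry total = 6977 mol; y_O₂ (dry) = 771.1 / 6977 = 0.1105.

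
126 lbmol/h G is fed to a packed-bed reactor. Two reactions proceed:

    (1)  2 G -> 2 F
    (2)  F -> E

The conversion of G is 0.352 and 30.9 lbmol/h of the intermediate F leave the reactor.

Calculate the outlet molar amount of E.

Conversion of G: G consumed = 2ξ₁ = 0.352 × 126 → ξ₁ = 22.18 lbmol/h.
F balance: n_F = 0 + 2ξ₁ − 1ξ₂ = 30.9 → ξ₂ = (2·22.18 − 30.9)/1 = 13.45 lbmol/h.
Outlet amounts (n = n₀ + Σ ν·ξ):
  G: 126 − 2(22.18) = 81.65
  F: 0 + 2(22.18) − 1(13.45) = 30.9
  E: 0 + 1(13.45) = 13.45

13.5 lbmol/h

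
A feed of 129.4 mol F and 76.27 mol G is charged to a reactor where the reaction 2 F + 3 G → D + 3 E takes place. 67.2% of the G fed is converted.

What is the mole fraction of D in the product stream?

G reacted = 0.672 × 76.27 = 51.25 mol; ν_G = −3, so ξ = 51.25/3 = 17.08 mol.
Outlet amounts (n = n₀ + ν ξ):
  F: 129.4 − 2(17.08) = 95.23
  G: 76.27 − 3(17.08) = 25.02
  D: 0 + 1(17.08) = 17.08
  E: 0 + 3(17.08) = 51.25
Total out = 188.6 mol; y_D = 17.08 / 188.6 = 0.09059.

0.0906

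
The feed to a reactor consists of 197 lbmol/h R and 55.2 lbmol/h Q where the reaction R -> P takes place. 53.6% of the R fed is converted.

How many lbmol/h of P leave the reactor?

R reacted = 0.536 × 197 = 105.6 lbmol/h; ν_R = −1, so ξ = 105.6/1 = 105.6 lbmol/h.
Outlet amounts (n = n₀ + ν ξ):
  R: 197 − 1(105.6) = 91.41
  P: 0 + 1(105.6) = 105.6
  Q: 55.2 (inert)

106 lbmol/h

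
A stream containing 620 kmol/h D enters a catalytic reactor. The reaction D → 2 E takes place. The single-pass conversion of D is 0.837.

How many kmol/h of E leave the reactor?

1040 kmol/h

D reacted = 0.837 × 620 = 518.9 kmol/h; ν_D = −1, so ξ = 518.9/1 = 518.9 kmol/h.
Outlet amounts (n = n₀ + ν ξ):
  D: 620 − 1(518.9) = 101.1
  E: 0 + 2(518.9) = 1038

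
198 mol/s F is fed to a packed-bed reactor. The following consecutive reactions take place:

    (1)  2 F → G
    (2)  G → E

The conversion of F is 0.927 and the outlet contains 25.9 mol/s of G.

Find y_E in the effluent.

0.62

Conversion of F: F consumed = 2ξ₁ = 0.927 × 198 → ξ₁ = 91.77 mol/s.
G balance: n_G = 0 + 1ξ₁ − 1ξ₂ = 25.9 → ξ₂ = (1·91.77 − 25.9)/1 = 65.87 mol/s.
Outlet amounts (n = n₀ + Σ ν·ξ):
  F: 198 − 2(91.77) = 14.45
  G: 0 + 1(91.77) − 1(65.87) = 25.9
  E: 0 + 1(65.87) = 65.87
Total out = 106.2 mol/s; y_E = 65.87 / 106.2 = 0.6201.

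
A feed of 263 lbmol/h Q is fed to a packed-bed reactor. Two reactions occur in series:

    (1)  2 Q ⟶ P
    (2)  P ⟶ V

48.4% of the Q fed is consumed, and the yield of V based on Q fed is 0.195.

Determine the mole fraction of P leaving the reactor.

Conversion of Q: Q consumed = 2ξ₁ = 0.484 × 263 → ξ₁ = 63.65 lbmol/h.
Yield of V: 1ξ₂ / 263 = 0.195 → ξ₂ = 51.29 lbmol/h.
Outlet amounts (n = n₀ + Σ ν·ξ):
  Q: 263 − 2(63.65) = 135.7
  P: 0 + 1(63.65) − 1(51.29) = 12.36
  V: 0 + 1(51.29) = 51.29
Total out = 199.4 lbmol/h; y_P = 12.36 / 199.4 = 0.06201.

0.062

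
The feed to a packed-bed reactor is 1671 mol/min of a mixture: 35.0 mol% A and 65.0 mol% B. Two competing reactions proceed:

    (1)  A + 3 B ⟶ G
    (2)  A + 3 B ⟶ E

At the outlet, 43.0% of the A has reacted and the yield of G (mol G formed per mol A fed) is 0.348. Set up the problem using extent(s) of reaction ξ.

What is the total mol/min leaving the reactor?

Yield of G: 1ξ₁ / 584.9 = 0.348 → ξ₁ = 203.5 mol/min.
Conversion of A: 1ξ₁ + 1ξ₂ = 0.43 × 584.9 = 251.5 → ξ₂ = 47.96 mol/min.
Outlet amounts (n = n₀ + Σ ν·ξ):
  A: 584.9 − 1(203.5) − 1(47.96) = 333.4
  B: 1086 − 3(203.5) − 3(47.96) = 331.7
  G: 0 + 1(203.5) = 203.5
  E: 0 + 1(47.96) = 47.96
Total out = 333.4 + 331.7 + 203.5 + 47.96 = 916.5 mol/min.

917 mol/min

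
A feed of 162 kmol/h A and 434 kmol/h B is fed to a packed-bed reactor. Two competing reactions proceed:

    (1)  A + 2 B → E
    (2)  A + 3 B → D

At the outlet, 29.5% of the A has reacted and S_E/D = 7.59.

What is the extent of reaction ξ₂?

Conversion of A: A consumed = 0.295 × 162 = 47.79 kmol/h = 1ξ₁ + 1ξ₂.
Selectivity: 1ξ₁ / (1ξ₂) = 7.59 → ξ₁ = 7.59 ξ₂.
Substitute: (1·7.59 + 1) ξ₂ = 47.79 → ξ₂ = 5.563 kmol/h, ξ₁ = 42.23 kmol/h.
Outlet amounts (n = n₀ + Σ ν·ξ):
  A: 162 − 1(42.23) − 1(5.563) = 114.2
  B: 434 − 2(42.23) − 3(5.563) = 332.9
  E: 0 + 1(42.23) = 42.23
  D: 0 + 1(5.563) = 5.563

ξ₂ = 5.56 kmol/h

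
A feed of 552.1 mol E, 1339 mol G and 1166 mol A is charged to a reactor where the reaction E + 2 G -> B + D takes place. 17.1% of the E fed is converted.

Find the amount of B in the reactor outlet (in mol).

94.4 mol

E reacted = 0.171 × 552.1 = 94.41 mol; ν_E = −1, so ξ = 94.41/1 = 94.41 mol.
Outlet amounts (n = n₀ + ν ξ):
  E: 552.1 − 1(94.41) = 457.7
  G: 1339 − 2(94.41) = 1150
  B: 0 + 1(94.41) = 94.41
  D: 0 + 1(94.41) = 94.41
  A: 1166 (inert)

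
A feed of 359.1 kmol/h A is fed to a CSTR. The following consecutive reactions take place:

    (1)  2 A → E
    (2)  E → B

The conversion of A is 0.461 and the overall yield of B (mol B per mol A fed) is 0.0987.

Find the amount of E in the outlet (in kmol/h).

47.3 kmol/h

Conversion of A: A consumed = 2ξ₁ = 0.461 × 359.1 → ξ₁ = 82.77 kmol/h.
Yield of B: 1ξ₂ / 359.1 = 0.0987 → ξ₂ = 35.44 kmol/h.
Outlet amounts (n = n₀ + Σ ν·ξ):
  A: 359.1 − 2(82.77) = 193.6
  E: 0 + 1(82.77) − 1(35.44) = 47.33
  B: 0 + 1(35.44) = 35.44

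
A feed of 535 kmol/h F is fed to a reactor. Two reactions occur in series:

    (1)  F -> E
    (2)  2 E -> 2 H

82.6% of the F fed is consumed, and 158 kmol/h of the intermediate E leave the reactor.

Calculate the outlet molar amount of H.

Conversion of F: F consumed = 1ξ₁ = 0.826 × 535 → ξ₁ = 441.9 kmol/h.
E balance: n_E = 0 + 1ξ₁ − 2ξ₂ = 158 → ξ₂ = (1·441.9 − 158)/2 = 142 kmol/h.
Outlet amounts (n = n₀ + Σ ν·ξ):
  F: 535 − 1(441.9) = 93.09
  E: 0 + 1(441.9) − 2(142) = 158
  H: 0 + 2(142) = 283.9

284 kmol/h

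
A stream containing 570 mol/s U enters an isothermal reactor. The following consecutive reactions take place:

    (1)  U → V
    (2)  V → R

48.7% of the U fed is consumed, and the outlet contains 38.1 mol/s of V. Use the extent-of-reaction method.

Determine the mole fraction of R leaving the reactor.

0.42

Conversion of U: U consumed = 1ξ₁ = 0.487 × 570 → ξ₁ = 277.6 mol/s.
V balance: n_V = 0 + 1ξ₁ − 1ξ₂ = 38.1 → ξ₂ = (1·277.6 − 38.1)/1 = 239.5 mol/s.
Outlet amounts (n = n₀ + Σ ν·ξ):
  U: 570 − 1(277.6) = 292.4
  V: 0 + 1(277.6) − 1(239.5) = 38.1
  R: 0 + 1(239.5) = 239.5
Total out = 570 mol/s; y_R = 239.5 / 570 = 0.4202.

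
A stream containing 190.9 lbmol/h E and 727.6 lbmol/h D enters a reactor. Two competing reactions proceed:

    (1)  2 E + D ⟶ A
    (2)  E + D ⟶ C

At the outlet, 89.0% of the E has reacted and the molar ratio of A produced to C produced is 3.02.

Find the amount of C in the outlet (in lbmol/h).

Conversion of E: E consumed = 0.89 × 190.9 = 169.9 lbmol/h = 2ξ₁ + 1ξ₂.
Selectivity: 1ξ₁ / (1ξ₂) = 3.02 → ξ₁ = 3.02 ξ₂.
Substitute: (2·3.02 + 1) ξ₂ = 169.9 → ξ₂ = 24.13 lbmol/h, ξ₁ = 72.88 lbmol/h.
Outlet amounts (n = n₀ + Σ ν·ξ):
  E: 190.9 − 2(72.88) − 1(24.13) = 21
  D: 727.6 − 1(72.88) − 1(24.13) = 630.6
  A: 0 + 1(72.88) = 72.88
  C: 0 + 1(24.13) = 24.13

24.1 lbmol/h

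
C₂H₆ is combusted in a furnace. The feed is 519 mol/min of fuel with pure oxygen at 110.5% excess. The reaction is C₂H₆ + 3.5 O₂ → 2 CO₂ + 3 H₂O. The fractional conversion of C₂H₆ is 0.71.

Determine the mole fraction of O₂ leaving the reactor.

0.56

Stoichiometric O₂ = 3.5 × 519 = 1816 mol/min; O₂ fed = 1816 × 2.105 = 3824 mol/min.
Fuel reacted = 0.71 × 519 → ξ = 368.5 mol/min.
Outlet (n = n₀ + ν ξ):
  C₂H₆: 519 − 1(368.5) = 150.5
  O₂: 3824 − 3.5(368.5) = 2534
  CO₂: 0 + 2(368.5) = 737
  H₂O: 0 + 3(368.5) = 1105
Total out = 4527 mol/min; y_O₂ = 2534 / 4527 = 0.5598.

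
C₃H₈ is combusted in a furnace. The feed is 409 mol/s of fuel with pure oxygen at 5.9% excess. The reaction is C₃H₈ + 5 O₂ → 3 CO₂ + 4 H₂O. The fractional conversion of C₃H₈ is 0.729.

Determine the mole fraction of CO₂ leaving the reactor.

Stoichiometric O₂ = 5 × 409 = 2045 mol/s; O₂ fed = 2045 × 1.059 = 2166 mol/s.
Fuel reacted = 0.729 × 409 → ξ = 298.2 mol/s.
Outlet (n = n₀ + ν ξ):
  C₃H₈: 409 − 1(298.2) = 110.8
  O₂: 2166 − 5(298.2) = 674.8
  CO₂: 0 + 3(298.2) = 894.5
  H₂O: 0 + 4(298.2) = 1193
Total out = 2873 mol/s; y_CO₂ = 894.5 / 2873 = 0.3114.

0.311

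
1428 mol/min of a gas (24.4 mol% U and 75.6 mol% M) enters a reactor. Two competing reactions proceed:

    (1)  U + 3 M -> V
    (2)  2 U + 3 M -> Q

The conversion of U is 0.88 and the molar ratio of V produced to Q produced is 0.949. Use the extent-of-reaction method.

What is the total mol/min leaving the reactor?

Conversion of U: U consumed = 0.88 × 348.4 = 306.6 mol/min = 1ξ₁ + 2ξ₂.
Selectivity: 1ξ₁ / (1ξ₂) = 0.949 → ξ₁ = 0.949 ξ₂.
Substitute: (1·0.949 + 2) ξ₂ = 306.6 → ξ₂ = 104 mol/min, ξ₁ = 98.67 mol/min.
Outlet amounts (n = n₀ + Σ ν·ξ):
  U: 348.4 − 1(98.67) − 2(104) = 41.81
  M: 1080 − 3(98.67) − 3(104) = 471.6
  V: 0 + 1(98.67) = 98.67
  Q: 0 + 1(104) = 104
Total out = 41.81 + 471.6 + 98.67 + 104 = 716.1 mol/min.

716 mol/min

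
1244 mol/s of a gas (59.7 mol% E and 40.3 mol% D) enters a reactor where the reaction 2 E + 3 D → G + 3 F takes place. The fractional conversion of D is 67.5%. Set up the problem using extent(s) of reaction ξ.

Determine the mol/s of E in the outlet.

517 mol/s

D reacted = 0.675 × 501.3 = 338.4 mol/s; ν_D = −3, so ξ = 338.4/3 = 112.8 mol/s.
Outlet amounts (n = n₀ + ν ξ):
  E: 742.7 − 2(112.8) = 517.1
  D: 501.3 − 3(112.8) = 162.9
  G: 0 + 1(112.8) = 112.8
  F: 0 + 3(112.8) = 338.4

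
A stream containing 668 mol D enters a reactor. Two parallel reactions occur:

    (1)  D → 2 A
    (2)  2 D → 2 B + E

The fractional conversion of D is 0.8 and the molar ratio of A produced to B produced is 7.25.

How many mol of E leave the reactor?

Conversion of D: D consumed = 0.8 × 668 = 534.4 mol = 1ξ₁ + 2ξ₂.
Selectivity: 2ξ₁ / (2ξ₂) = 7.25 → ξ₁ = 7.25 ξ₂.
Substitute: (1·7.25 + 2) ξ₂ = 534.4 → ξ₂ = 57.77 mol, ξ₁ = 418.9 mol.
Outlet amounts (n = n₀ + Σ ν·ξ):
  D: 668 − 1(418.9) − 2(57.77) = 133.6
  A: 0 + 2(418.9) = 837.7
  B: 0 + 2(57.77) = 115.5
  E: 0 + 1(57.77) = 57.77

57.8 mol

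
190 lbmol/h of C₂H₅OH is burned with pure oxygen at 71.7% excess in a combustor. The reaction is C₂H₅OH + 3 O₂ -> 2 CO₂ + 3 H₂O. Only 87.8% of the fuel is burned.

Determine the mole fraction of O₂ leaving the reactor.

0.358

Stoichiometric O₂ = 3 × 190 = 570 lbmol/h; O₂ fed = 570 × 1.717 = 978.7 lbmol/h.
Fuel reacted = 0.878 × 190 → ξ = 166.8 lbmol/h.
Outlet (n = n₀ + ν ξ):
  C₂H₅OH: 190 − 1(166.8) = 23.18
  O₂: 978.7 − 3(166.8) = 478.2
  CO₂: 0 + 2(166.8) = 333.6
  H₂O: 0 + 3(166.8) = 500.5
Total out = 1336 lbmol/h; y_O₂ = 478.2 / 1336 = 0.3581.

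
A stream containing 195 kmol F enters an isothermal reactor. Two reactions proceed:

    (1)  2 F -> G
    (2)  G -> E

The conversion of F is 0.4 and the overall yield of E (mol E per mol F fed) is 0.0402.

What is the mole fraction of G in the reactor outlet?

0.2

Conversion of F: F consumed = 2ξ₁ = 0.4 × 195 → ξ₁ = 39 kmol.
Yield of E: 1ξ₂ / 195 = 0.0402 → ξ₂ = 7.839 kmol.
Outlet amounts (n = n₀ + Σ ν·ξ):
  F: 195 − 2(39) = 117
  G: 0 + 1(39) − 1(7.839) = 31.16
  E: 0 + 1(7.839) = 7.839
Total out = 156 kmol; y_G = 31.16 / 156 = 0.1998.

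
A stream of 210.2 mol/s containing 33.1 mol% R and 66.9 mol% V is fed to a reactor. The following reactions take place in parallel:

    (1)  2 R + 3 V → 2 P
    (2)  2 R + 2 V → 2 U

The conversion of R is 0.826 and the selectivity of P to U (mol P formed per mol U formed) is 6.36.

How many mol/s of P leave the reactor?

Conversion of R: R consumed = 0.826 × 69.58 = 57.47 mol/s = 2ξ₁ + 2ξ₂.
Selectivity: 2ξ₁ / (2ξ₂) = 6.36 → ξ₁ = 6.36 ξ₂.
Substitute: (2·6.36 + 2) ξ₂ = 57.47 → ξ₂ = 3.904 mol/s, ξ₁ = 24.83 mol/s.
Outlet amounts (n = n₀ + Σ ν·ξ):
  R: 69.58 − 2(24.83) − 2(3.904) = 12.11
  V: 140.6 − 3(24.83) − 2(3.904) = 58.32
  P: 0 + 2(24.83) = 49.66
  U: 0 + 2(3.904) = 7.808

49.7 mol/s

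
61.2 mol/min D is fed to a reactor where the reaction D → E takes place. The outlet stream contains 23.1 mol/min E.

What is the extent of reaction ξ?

ξ = 23.1 mol/min

For E: n = n₀ + 1ξ → 23.1 = 0 + 1ξ, giving ξ = 23.1 mol/min.
Outlet amounts (n = n₀ + ν ξ):
  D: 61.2 − 1(23.1) = 38.1
  E: 0 + 1(23.1) = 23.1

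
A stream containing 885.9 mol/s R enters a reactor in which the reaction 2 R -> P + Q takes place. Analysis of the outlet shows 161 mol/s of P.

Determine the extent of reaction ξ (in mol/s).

ξ = 161 mol/s

For P: n = n₀ + 1ξ → 161 = 0 + 1ξ, giving ξ = 161 mol/s.
Outlet amounts (n = n₀ + ν ξ):
  R: 885.9 − 2(161) = 563.9
  P: 0 + 1(161) = 161
  Q: 0 + 1(161) = 161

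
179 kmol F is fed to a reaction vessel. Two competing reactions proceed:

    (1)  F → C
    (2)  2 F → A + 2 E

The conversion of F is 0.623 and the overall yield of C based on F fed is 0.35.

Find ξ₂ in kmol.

ξ₂ = 24.4 kmol

Yield of C: 1ξ₁ / 179 = 0.35 → ξ₁ = 62.65 kmol.
Conversion of F: 1ξ₁ + 2ξ₂ = 0.623 × 179 = 111.5 → ξ₂ = 24.43 kmol.
Outlet amounts (n = n₀ + Σ ν·ξ):
  F: 179 − 1(62.65) − 2(24.43) = 67.48
  C: 0 + 1(62.65) = 62.65
  A: 0 + 1(24.43) = 24.43
  E: 0 + 2(24.43) = 48.87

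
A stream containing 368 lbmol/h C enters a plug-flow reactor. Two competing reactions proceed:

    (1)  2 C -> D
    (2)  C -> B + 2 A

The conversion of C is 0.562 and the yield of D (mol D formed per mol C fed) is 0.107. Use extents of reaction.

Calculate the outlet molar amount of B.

Yield of D: 1ξ₁ / 368 = 0.107 → ξ₁ = 39.38 lbmol/h.
Conversion of C: 2ξ₁ + 1ξ₂ = 0.562 × 368 = 206.8 → ξ₂ = 128.1 lbmol/h.
Outlet amounts (n = n₀ + Σ ν·ξ):
  C: 368 − 2(39.38) − 1(128.1) = 161.2
  D: 0 + 1(39.38) = 39.38
  B: 0 + 1(128.1) = 128.1
  A: 0 + 2(128.1) = 256.1

128 lbmol/h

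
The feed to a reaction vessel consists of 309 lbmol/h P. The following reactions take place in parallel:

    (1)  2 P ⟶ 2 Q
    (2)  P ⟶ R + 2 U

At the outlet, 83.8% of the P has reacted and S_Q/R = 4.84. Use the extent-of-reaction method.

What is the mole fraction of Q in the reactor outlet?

0.54

Conversion of P: P consumed = 0.838 × 309 = 258.9 lbmol/h = 2ξ₁ + 1ξ₂.
Selectivity: 2ξ₁ / (1ξ₂) = 4.84 → ξ₁ = 2.42 ξ₂.
Substitute: (2·2.42 + 1) ξ₂ = 258.9 → ξ₂ = 44.34 lbmol/h, ξ₁ = 107.3 lbmol/h.
Outlet amounts (n = n₀ + Σ ν·ξ):
  P: 309 − 2(107.3) − 1(44.34) = 50.06
  Q: 0 + 2(107.3) = 214.6
  R: 0 + 1(44.34) = 44.34
  U: 0 + 2(44.34) = 88.68
Total out = 397.7 lbmol/h; y_Q = 214.6 / 397.7 = 0.5396.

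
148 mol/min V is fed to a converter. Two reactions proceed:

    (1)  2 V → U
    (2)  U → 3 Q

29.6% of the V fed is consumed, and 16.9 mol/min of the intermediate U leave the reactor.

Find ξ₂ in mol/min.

Conversion of V: V consumed = 2ξ₁ = 0.296 × 148 → ξ₁ = 21.9 mol/min.
U balance: n_U = 0 + 1ξ₁ − 1ξ₂ = 16.9 → ξ₂ = (1·21.9 − 16.9)/1 = 5.004 mol/min.
Outlet amounts (n = n₀ + Σ ν·ξ):
  V: 148 − 2(21.9) = 104.2
  U: 0 + 1(21.9) − 1(5.004) = 16.9
  Q: 0 + 3(5.004) = 15.01

ξ₂ = 5 mol/min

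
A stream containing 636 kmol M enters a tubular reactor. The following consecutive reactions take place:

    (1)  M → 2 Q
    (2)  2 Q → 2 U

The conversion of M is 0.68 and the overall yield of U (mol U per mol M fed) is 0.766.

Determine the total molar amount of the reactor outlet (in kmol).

Conversion of M: M consumed = 1ξ₁ = 0.68 × 636 → ξ₁ = 432.5 kmol.
Yield of U: 2ξ₂ / 636 = 0.766 → ξ₂ = 243.6 kmol.
Outlet amounts (n = n₀ + Σ ν·ξ):
  M: 636 − 1(432.5) = 203.5
  Q: 0 + 2(432.5) − 2(243.6) = 377.8
  U: 0 + 2(243.6) = 487.2
Total out = 203.5 + 377.8 + 487.2 = 1068 kmol.

1070 kmol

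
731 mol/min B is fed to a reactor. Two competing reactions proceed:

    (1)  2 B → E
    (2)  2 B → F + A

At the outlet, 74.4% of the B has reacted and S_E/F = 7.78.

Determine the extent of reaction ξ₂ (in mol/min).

ξ₂ = 31 mol/min

Conversion of B: B consumed = 0.744 × 731 = 543.9 mol/min = 2ξ₁ + 2ξ₂.
Selectivity: 1ξ₁ / (1ξ₂) = 7.78 → ξ₁ = 7.78 ξ₂.
Substitute: (2·7.78 + 2) ξ₂ = 543.9 → ξ₂ = 30.97 mol/min, ξ₁ = 241 mol/min.
Outlet amounts (n = n₀ + Σ ν·ξ):
  B: 731 − 2(241) − 2(30.97) = 187.1
  E: 0 + 1(241) = 241
  F: 0 + 1(30.97) = 30.97
  A: 0 + 1(30.97) = 30.97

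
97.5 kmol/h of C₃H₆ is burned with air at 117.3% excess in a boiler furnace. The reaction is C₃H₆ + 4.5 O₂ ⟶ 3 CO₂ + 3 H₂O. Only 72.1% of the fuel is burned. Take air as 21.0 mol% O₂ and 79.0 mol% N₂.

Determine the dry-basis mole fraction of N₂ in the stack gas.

Stoichiometric O₂ = 4.5 × 97.5 = 438.8 kmol/h; O₂ fed = 438.8 × 2.173 = 953.4 kmol/h.
N₂ fed = 953.4 × 79/21 = 3587 kmol/h.
Fuel reacted = 0.721 × 97.5 → ξ = 70.3 kmol/h.
Outlet (n = n₀ + ν ξ):
  C₃H₆: 97.5 − 1(70.3) = 27.2
  O₂: 953.4 − 4.5(70.3) = 637.1
  N₂: 3587 (inert)
  CO₂: 0 + 3(70.3) = 210.9
  H₂O: 0 + 3(70.3) = 210.9
Dry total = 4462 kmol/h; y_N₂ (dry) = 3587 / 4462 = 0.8039.

0.804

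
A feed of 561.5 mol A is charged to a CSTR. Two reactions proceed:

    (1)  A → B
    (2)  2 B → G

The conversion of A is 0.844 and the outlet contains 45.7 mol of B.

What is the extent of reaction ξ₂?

Conversion of A: A consumed = 1ξ₁ = 0.844 × 561.5 → ξ₁ = 473.9 mol.
B balance: n_B = 0 + 1ξ₁ − 2ξ₂ = 45.7 → ξ₂ = (1·473.9 − 45.7)/2 = 214.1 mol.
Outlet amounts (n = n₀ + Σ ν·ξ):
  A: 561.5 − 1(473.9) = 87.59
  B: 0 + 1(473.9) − 2(214.1) = 45.7
  G: 0 + 1(214.1) = 214.1

ξ₂ = 214 mol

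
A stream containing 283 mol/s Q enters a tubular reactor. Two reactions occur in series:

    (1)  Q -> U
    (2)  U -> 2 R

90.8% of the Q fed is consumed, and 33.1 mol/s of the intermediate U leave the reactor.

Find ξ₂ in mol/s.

Conversion of Q: Q consumed = 1ξ₁ = 0.908 × 283 → ξ₁ = 257 mol/s.
U balance: n_U = 0 + 1ξ₁ − 1ξ₂ = 33.1 → ξ₂ = (1·257 − 33.1)/1 = 223.9 mol/s.
Outlet amounts (n = n₀ + Σ ν·ξ):
  Q: 283 − 1(257) = 26.04
  U: 0 + 1(257) − 1(223.9) = 33.1
  R: 0 + 2(223.9) = 447.7

ξ₂ = 224 mol/s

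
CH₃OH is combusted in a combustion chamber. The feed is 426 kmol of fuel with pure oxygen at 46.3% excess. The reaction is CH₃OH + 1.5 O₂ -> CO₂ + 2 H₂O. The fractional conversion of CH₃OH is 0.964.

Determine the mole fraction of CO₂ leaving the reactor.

Stoichiometric O₂ = 1.5 × 426 = 639 kmol; O₂ fed = 639 × 1.463 = 934.9 kmol.
Fuel reacted = 0.964 × 426 → ξ = 410.7 kmol.
Outlet (n = n₀ + ν ξ):
  CH₃OH: 426 − 1(410.7) = 15.34
  O₂: 934.9 − 1.5(410.7) = 318.9
  CO₂: 0 + 1(410.7) = 410.7
  H₂O: 0 + 2(410.7) = 821.3
Total out = 1566 kmol; y_CO₂ = 410.7 / 1566 = 0.2622.

0.262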